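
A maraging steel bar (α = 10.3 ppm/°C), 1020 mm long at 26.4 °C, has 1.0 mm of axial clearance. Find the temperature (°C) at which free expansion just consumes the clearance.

122 °C

α·L₀·ΔT = 1.0 mm ⇒ ΔT = 1.0 / (10.3×10⁻⁶ × 1020.0) = 95.18 K.
T = 26.4 + 95.18 = 121.6 °C.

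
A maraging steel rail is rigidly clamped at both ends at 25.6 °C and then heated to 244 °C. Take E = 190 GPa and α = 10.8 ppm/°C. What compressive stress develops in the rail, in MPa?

448 MPa

ΔT = 218.4 K. Constrained thermal stress σ = E·α·ΔT = 190.0×10³ MPa × 10.8×10⁻⁶ × 218.4 = 448 MPa (compressive).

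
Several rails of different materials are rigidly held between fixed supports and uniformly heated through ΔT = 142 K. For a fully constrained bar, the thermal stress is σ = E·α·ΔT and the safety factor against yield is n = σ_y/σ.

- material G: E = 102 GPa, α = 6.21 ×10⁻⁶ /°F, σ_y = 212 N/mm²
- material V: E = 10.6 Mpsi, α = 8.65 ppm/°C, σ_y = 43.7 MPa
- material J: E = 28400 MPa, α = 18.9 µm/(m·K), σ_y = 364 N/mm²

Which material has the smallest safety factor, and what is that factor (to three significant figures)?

material V, n = 0.487

Converting E to GPa, α to ×10⁻⁶/K, σ_y to MPa, then σ and n for each:
  material G: E = 102.0, α = 11.2, σ_y = 212.0 → σ = 162 MPa, n = 1.31
  material V: E = 73.08, α = 8.65, σ_y = 43.70 → σ = 89.8 MPa, n = 0.487
  material J: E = 28.40, α = 18.9, σ_y = 364.0 → σ = 76.2 MPa, n = 4.78
Smallest n: material V with n = 0.487.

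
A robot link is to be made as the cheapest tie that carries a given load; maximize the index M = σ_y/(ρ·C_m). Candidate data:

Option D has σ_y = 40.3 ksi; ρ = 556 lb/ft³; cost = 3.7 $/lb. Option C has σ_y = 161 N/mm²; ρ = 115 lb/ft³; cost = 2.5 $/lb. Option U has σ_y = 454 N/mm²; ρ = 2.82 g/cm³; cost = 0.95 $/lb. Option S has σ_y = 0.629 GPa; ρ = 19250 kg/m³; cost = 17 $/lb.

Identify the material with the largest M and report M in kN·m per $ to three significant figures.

option U, M = 76.9 kN·m per $

After converting to SI:
  option D: σ_y = 277.9 MPa, ρ = 8906 kg/m³, cost = 8.157 $/kg
  option C: σ_y = 161.0 MPa, ρ = 1842 kg/m³, cost = 5.511 $/kg
  option U: σ_y = 454.0 MPa, ρ = 2820 kg/m³, cost = 2.094 $/kg
  option S: σ_y = 629.0 MPa, ρ = 19250 kg/m³, cost = 37.48 $/kg
  option U: M = 76.9 kN·m per $
  option C: M = 15.9 kN·m per $
  option D: M = 3.82 kN·m per $
  option S: M = 0.872 kN·m per $
The maximum is for option U.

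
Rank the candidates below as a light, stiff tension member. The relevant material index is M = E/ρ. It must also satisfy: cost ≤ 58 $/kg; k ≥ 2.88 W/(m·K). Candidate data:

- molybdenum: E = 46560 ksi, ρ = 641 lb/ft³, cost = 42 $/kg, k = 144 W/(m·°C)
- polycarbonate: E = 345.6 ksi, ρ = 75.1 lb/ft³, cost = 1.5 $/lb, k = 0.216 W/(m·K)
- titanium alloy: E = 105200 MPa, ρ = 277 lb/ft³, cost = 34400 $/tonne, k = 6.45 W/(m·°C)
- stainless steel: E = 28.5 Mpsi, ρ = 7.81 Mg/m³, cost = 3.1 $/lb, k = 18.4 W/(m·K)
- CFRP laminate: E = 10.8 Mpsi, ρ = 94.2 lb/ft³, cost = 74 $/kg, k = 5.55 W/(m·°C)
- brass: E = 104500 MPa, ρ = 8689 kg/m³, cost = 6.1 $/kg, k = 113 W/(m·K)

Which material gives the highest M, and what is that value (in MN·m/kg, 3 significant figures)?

molybdenum, M = 31.3 MN·m/kg

Screen on constraints: cost ≤ 58 $/kg; k ≥ 2.88 W/(m·K). Survivors: molybdenum, titanium alloy, stainless steel, brass.
In SI units:
  molybdenum: E = 321.0 GPa, ρ = 10270 kg/m³
  titanium alloy: E = 105.2 GPa, ρ = 4437 kg/m³
  stainless steel: E = 196.5 GPa, ρ = 7810 kg/m³
  brass: E = 104.5 GPa, ρ = 8689 kg/m³
  molybdenum: M = 31.3 MN·m/kg
  stainless steel: M = 25.2 MN·m/kg
  titanium alloy: M = 23.7 MN·m/kg
  brass: M = 12.0 MN·m/kg
Molybdenum has the largest M.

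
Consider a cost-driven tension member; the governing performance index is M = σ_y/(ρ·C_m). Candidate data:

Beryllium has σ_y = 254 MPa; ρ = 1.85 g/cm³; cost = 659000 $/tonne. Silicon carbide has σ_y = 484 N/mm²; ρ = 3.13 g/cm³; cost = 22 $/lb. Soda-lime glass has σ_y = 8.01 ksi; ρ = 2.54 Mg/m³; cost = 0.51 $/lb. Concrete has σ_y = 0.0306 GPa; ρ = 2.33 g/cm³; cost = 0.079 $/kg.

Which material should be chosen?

Putting every candidate on a common basis:
  beryllium: σ_y = 254.0 MPa, ρ = 1850 kg/m³, cost = 659.0 $/kg
  silicon carbide: σ_y = 484.0 MPa, ρ = 3130 kg/m³, cost = 48.50 $/kg
  soda-lime glass: σ_y = 55.23 MPa, ρ = 2540 kg/m³, cost = 1.124 $/kg
  concrete: σ_y = 30.60 MPa, ρ = 2330 kg/m³, cost = 0.07900 $/kg
  concrete: M = 166 kN·m per $
  soda-lime glass: M = 19.3 kN·m per $
  silicon carbide: M = 3.19 kN·m per $
  beryllium: M = 0.208 kN·m per $
Concrete has the largest M.

concrete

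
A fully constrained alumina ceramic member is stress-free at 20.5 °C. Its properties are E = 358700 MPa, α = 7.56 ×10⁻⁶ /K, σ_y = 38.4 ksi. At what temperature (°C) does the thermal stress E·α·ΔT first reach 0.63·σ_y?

E = 358700 MPa = 358.7 GPa.
σ_y = 38.4 ksi = 264.8 MPa.
E·α·ΔT = 166.8 MPa ⇒ ΔT = 166.8 / (358.7×10³ × 7.56×10⁻⁶) = 61.51 K.
T = 20.5 + 61.51 = 82.01 °C.

82.0 °C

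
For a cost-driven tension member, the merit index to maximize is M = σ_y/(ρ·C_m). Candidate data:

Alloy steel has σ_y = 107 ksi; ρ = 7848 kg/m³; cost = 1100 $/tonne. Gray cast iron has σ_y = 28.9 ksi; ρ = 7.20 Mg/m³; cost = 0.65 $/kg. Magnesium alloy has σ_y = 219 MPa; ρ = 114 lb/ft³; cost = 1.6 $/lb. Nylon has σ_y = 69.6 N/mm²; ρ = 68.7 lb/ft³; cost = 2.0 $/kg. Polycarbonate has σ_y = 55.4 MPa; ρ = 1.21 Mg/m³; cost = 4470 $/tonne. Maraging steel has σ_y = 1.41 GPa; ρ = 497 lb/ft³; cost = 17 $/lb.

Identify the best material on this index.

In SI units:
  alloy steel: σ_y = 737.7 MPa, ρ = 7848 kg/m³, cost = 1.100 $/kg
  gray cast iron: σ_y = 199.3 MPa, ρ = 7200 kg/m³, cost = 0.6500 $/kg
  magnesium alloy: σ_y = 219.0 MPa, ρ = 1826 kg/m³, cost = 3.527 $/kg
  nylon: σ_y = 69.60 MPa, ρ = 1100 kg/m³, cost = 2.000 $/kg
  polycarbonate: σ_y = 55.40 MPa, ρ = 1210 kg/m³, cost = 4.470 $/kg
  maraging steel: σ_y = 1410 MPa, ρ = 7961 kg/m³, cost = 37.48 $/kg
  alloy steel: M = 85.5 kN·m per $
  gray cast iron: M = 42.6 kN·m per $
  magnesium alloy: M = 34.0 kN·m per $
  nylon: M = 31.6 kN·m per $
  polycarbonate: M = 10.2 kN·m per $
  maraging steel: M = 4.73 kN·m per $
Alloy steel ranks first.

alloy steel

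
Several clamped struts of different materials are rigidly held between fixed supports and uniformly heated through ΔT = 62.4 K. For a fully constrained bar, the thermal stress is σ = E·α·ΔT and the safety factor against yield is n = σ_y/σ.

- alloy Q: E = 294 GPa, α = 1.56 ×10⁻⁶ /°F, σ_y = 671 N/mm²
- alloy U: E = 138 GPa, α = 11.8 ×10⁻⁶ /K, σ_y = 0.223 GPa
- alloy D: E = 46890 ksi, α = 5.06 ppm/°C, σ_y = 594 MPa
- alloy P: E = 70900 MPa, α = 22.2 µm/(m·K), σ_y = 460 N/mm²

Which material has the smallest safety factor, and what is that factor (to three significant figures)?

Per material, after unit conversion:
  alloy Q: E = 294.0, α = 2.81, σ_y = 671.0 → σ = 51.5 MPa, n = 13.0
  alloy U: E = 138.0, α = 11.8, σ_y = 223.0 → σ = 102 MPa, n = 2.19
  alloy D: E = 323.3, α = 5.06, σ_y = 594.0 → σ = 102 MPa, n = 5.82
  alloy P: E = 70.90, α = 22.2, σ_y = 460.0 → σ = 98.2 MPa, n = 4.68
The minimum is alloy U at n = 2.19.

alloy U, n = 2.19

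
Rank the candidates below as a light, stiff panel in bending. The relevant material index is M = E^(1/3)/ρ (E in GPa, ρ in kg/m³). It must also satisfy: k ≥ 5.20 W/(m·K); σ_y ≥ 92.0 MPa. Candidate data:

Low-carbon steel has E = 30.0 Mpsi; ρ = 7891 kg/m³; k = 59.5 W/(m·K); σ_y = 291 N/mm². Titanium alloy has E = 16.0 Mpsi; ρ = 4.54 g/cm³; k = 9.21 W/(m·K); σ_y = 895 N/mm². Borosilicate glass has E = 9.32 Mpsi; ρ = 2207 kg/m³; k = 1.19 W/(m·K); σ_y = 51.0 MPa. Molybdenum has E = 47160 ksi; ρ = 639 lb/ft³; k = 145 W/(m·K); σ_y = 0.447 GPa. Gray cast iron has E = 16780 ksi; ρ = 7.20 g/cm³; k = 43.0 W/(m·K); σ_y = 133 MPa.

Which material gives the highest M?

titanium alloy

Screen on constraints: k ≥ 5.20 W/(m·K); σ_y ≥ 92.0 MPa. Survivors: low-carbon steel, titanium alloy, molybdenum, gray cast iron.
In SI units:
  low-carbon steel: E = 206.8 GPa, ρ = 7891 kg/m³
  titanium alloy: E = 110.3 GPa, ρ = 4540 kg/m³
  molybdenum: E = 325.2 GPa, ρ = 10240 kg/m³
  gray cast iron: E = 115.7 GPa, ρ = 7200 kg/m³
  titanium alloy: M = 1.06×10⁻³
  low-carbon steel: M = 0.749×10⁻³
  gray cast iron: M = 0.677×10⁻³
  molybdenum: M = 0.672×10⁻³
Highest index: titanium alloy.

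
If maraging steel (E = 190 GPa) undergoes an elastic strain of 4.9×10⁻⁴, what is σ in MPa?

σ = E·ε = 190000 MPa × 4.9×10⁻⁴ = 93.1 MPa.

93.1 MPa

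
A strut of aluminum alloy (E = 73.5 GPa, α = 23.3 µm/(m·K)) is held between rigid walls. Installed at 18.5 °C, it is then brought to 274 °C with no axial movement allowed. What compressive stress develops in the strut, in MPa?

ΔT = 255.5 K. Constrained thermal stress σ = E·α·ΔT = 73.50×10³ MPa × 23.3×10⁻⁶ × 255.5 = 438 MPa (compressive).

438 MPa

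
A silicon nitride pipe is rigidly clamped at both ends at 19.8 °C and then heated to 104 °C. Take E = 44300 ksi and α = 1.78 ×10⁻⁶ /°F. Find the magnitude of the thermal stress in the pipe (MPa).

E = 44300 ksi = 305.4 GPa.
α = 1.78×10⁻⁶/°F × 9/5 = 3.20×10⁻⁶/K.
ΔT = 84.20 K. Constrained thermal stress σ = E·α·ΔT = 305.4×10³ MPa × 3.20×10⁻⁶ × 84.20 = 82.4 MPa (compressive).

82.4 MPa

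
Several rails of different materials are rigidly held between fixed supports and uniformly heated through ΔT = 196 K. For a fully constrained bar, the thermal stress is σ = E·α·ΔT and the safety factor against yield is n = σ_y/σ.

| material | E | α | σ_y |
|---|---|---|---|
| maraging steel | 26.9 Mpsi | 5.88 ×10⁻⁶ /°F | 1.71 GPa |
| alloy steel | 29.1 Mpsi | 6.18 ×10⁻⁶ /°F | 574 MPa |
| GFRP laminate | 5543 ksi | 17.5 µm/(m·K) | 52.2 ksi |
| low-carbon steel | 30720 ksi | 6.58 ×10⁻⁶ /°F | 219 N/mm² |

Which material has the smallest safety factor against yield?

In consistent units (E in GPa, α in ×10⁻⁶/K, σ_y in MPa):
  maraging steel: E = 185.5, α = 10.6, σ_y = 1710 → σ = 385 MPa, n = 4.44
  alloy steel: E = 200.6, α = 11.1, σ_y = 574.0 → σ = 437 MPa, n = 1.31
  GFRP laminate: E = 38.22, α = 17.5, σ_y = 359.9 → σ = 131 MPa, n = 2.75
  low-carbon steel: E = 211.8, α = 11.8, σ_y = 219.0 → σ = 492 MPa, n = 0.445
Low-carbon steel has the lowest safety factor, n = 0.445.

low-carbon steel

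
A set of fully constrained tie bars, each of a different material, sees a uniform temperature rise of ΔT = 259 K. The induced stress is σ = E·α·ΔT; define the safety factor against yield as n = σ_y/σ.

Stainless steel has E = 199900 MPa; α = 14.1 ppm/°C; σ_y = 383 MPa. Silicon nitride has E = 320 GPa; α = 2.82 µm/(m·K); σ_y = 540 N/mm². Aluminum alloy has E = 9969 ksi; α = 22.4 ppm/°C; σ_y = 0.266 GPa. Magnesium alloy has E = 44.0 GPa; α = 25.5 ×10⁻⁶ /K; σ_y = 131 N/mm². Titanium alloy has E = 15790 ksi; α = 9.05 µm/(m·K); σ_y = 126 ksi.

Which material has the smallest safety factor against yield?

magnesium alloy

With everything in SI (GPa, ×10⁻⁶/K, MPa):
  stainless steel: E = 199.9, α = 14.1, σ_y = 383.0 → σ = 730 MPa, n = 0.525
  silicon nitride: E = 320.0, α = 2.82, σ_y = 540.0 → σ = 234 MPa, n = 2.31
  aluminum alloy: E = 68.73, α = 22.4, σ_y = 266.0 → σ = 399 MPa, n = 0.667
  magnesium alloy: E = 44.00, α = 25.5, σ_y = 131.0 → σ = 291 MPa, n = 0.451
  titanium alloy: E = 108.9, α = 9.05, σ_y = 868.7 → σ = 255 MPa, n = 3.40
Smallest n: magnesium alloy with n = 0.451.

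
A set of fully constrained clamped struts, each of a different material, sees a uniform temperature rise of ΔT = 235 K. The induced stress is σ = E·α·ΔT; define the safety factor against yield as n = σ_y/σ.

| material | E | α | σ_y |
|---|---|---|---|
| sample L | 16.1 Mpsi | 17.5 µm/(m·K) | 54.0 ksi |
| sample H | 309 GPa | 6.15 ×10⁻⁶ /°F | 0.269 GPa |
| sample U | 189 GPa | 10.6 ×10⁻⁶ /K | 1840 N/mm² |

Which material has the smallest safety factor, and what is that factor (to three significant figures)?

In consistent units (E in GPa, α in ×10⁻⁶/K, σ_y in MPa):
  sample L: E = 111.0, α = 17.5, σ_y = 372.3 → σ = 457 MPa, n = 0.816
  sample H: E = 309.0, α = 11.1, σ_y = 269.0 → σ = 804 MPa, n = 0.335
  sample U: E = 189.0, α = 10.6, σ_y = 1840 → σ = 471 MPa, n = 3.91
Smallest n: sample H with n = 0.335.

sample H, n = 0.335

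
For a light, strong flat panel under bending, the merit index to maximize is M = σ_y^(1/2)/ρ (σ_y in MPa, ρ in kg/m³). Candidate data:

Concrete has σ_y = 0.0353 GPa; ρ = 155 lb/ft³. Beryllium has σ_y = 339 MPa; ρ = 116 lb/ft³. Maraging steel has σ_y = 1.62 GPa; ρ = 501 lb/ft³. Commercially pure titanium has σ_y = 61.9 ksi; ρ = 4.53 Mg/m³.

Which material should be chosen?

beryllium

After converting to SI:
  concrete: σ_y = 35.30 MPa, ρ = 2483 kg/m³
  beryllium: σ_y = 339.0 MPa, ρ = 1858 kg/m³
  maraging steel: σ_y = 1620 MPa, ρ = 8025 kg/m³
  commercially pure titanium: σ_y = 426.8 MPa, ρ = 4530 kg/m³
  beryllium: M = 9.91×10⁻³
  maraging steel: M = 5.02×10⁻³
  commercially pure titanium: M = 4.56×10⁻³
  concrete: M = 2.39×10⁻³
Beryllium has the largest M.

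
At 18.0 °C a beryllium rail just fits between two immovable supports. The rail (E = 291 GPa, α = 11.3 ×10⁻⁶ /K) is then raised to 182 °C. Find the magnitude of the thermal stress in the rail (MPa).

539 MPa

ΔT = 164.0 K. Constrained thermal stress σ = E·α·ΔT = 291.0×10³ MPa × 11.3×10⁻⁶ × 164.0 = 539 MPa (compressive).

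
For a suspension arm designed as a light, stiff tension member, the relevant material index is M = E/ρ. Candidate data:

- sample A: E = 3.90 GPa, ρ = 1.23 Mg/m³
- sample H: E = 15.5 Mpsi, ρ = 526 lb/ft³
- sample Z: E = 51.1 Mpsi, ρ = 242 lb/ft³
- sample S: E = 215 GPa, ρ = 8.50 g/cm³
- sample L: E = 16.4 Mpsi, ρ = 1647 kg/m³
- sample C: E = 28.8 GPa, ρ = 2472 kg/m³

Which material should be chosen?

sample Z

Convert each candidate to consistent units, then evaluate M:
  sample A: E = 3.900 GPa, ρ = 1230 kg/m³
  sample H: E = 106.9 GPa, ρ = 8426 kg/m³
  sample Z: E = 352.3 GPa, ρ = 3876 kg/m³
  sample S: E = 215.0 GPa, ρ = 8500 kg/m³
  sample L: E = 113.1 GPa, ρ = 1647 kg/m³
  sample C: E = 28.80 GPa, ρ = 2472 kg/m³
  sample Z: M = 90.9 MN·m/kg
  sample L: M = 68.7 MN·m/kg
  sample S: M = 25.3 MN·m/kg
  sample H: M = 12.7 MN·m/kg
  sample C: M = 11.7 MN·m/kg
  sample A: M = 3.17 MN·m/kg
The maximum is for sample Z.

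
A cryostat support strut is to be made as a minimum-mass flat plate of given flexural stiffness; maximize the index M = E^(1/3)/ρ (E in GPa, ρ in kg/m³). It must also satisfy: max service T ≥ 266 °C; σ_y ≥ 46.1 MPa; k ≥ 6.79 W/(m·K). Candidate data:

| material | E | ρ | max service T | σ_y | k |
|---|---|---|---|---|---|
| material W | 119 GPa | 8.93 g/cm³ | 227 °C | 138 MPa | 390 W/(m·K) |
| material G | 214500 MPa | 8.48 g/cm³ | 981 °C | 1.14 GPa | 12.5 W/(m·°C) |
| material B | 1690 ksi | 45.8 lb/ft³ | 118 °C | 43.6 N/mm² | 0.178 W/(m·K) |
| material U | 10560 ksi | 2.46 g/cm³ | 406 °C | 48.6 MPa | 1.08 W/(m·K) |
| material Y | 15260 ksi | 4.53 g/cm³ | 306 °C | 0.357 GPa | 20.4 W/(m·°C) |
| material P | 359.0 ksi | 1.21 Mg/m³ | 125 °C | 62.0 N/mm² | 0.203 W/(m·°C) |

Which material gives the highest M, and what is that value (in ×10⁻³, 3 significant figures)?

material Y, M = 1.04×10⁻³

Screen on constraints: max service T ≥ 266 °C; σ_y ≥ 46.1 MPa; k ≥ 6.79 W/(m·K). Survivors: material G, material Y.
Convert each candidate to consistent units, then evaluate M:
  material G: E = 214.5 GPa, ρ = 8480 kg/m³
  material Y: E = 105.2 GPa, ρ = 4530 kg/m³
  material Y: M = 1.04×10⁻³
  material G: M = 0.706×10⁻³
Highest index: material Y.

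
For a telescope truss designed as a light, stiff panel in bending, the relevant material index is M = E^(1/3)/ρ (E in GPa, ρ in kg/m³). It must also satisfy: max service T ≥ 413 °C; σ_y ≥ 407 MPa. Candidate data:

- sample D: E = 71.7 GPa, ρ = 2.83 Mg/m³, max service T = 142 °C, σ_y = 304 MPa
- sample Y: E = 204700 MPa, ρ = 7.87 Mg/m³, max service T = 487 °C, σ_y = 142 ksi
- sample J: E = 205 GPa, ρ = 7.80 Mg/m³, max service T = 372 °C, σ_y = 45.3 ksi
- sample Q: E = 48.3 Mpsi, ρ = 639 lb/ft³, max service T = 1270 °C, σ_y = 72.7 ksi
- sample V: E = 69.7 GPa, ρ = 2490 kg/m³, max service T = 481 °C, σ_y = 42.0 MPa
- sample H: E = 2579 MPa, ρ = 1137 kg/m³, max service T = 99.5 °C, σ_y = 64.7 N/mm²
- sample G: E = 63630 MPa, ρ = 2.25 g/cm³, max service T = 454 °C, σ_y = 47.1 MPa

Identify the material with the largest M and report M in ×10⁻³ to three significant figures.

Screen on constraints: max service T ≥ 413 °C; σ_y ≥ 407 MPa. Survivors: sample Y, sample Q.
Putting every candidate on a common basis:
  sample Y: E = 204.7 GPa, ρ = 7870 kg/m³
  sample Q: E = 333.0 GPa, ρ = 10240 kg/m³
  sample Y: M = 0.749×10⁻³
  sample Q: M = 0.677×10⁻³
Sample Y ranks first.

sample Y, M = 0.749×10⁻³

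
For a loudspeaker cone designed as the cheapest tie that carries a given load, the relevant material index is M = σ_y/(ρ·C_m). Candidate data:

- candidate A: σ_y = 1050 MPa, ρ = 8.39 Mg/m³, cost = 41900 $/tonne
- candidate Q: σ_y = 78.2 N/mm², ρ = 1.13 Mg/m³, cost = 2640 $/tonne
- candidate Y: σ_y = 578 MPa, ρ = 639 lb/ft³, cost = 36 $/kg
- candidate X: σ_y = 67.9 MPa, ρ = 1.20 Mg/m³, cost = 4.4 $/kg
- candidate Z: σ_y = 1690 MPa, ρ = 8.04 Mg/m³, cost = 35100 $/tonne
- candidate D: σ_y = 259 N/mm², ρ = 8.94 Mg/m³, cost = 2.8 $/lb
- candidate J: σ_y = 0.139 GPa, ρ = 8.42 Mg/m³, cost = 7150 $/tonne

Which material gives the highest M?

Putting every candidate on a common basis:
  candidate A: σ_y = 1050 MPa, ρ = 8390 kg/m³, cost = 41.90 $/kg
  candidate Q: σ_y = 78.20 MPa, ρ = 1130 kg/m³, cost = 2.640 $/kg
  candidate Y: σ_y = 578.0 MPa, ρ = 10240 kg/m³, cost = 36.00 $/kg
  candidate X: σ_y = 67.90 MPa, ρ = 1200 kg/m³, cost = 4.400 $/kg
  candidate Z: σ_y = 1690 MPa, ρ = 8040 kg/m³, cost = 35.10 $/kg
  candidate D: σ_y = 259.0 MPa, ρ = 8940 kg/m³, cost = 6.173 $/kg
  candidate J: σ_y = 139.0 MPa, ρ = 8420 kg/m³, cost = 7.150 $/kg
  candidate Q: M = 26.2 kN·m per $
  candidate X: M = 12.9 kN·m per $
  candidate Z: M = 5.99 kN·m per $
  candidate D: M = 4.69 kN·m per $
  candidate A: M = 2.99 kN·m per $
  candidate J: M = 2.31 kN·m per $
  candidate Y: M = 1.57 kN·m per $
Candidate Q ranks first.

candidate Q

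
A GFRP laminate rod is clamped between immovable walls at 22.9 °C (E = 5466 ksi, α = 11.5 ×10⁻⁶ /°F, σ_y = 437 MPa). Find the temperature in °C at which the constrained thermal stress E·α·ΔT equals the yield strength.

E = 5466 ksi = 37.69 GPa.
α = 11.5×10⁻⁶/°F × 9/5 = 20.7×10⁻⁶/K.
E·α·ΔT = 437.0 MPa ⇒ ΔT = 437.0 / (37.69×10³ × 20.7×10⁻⁶) = 560.2 K.
T = 22.9 + 560.2 = 583.1 °C.

583 °C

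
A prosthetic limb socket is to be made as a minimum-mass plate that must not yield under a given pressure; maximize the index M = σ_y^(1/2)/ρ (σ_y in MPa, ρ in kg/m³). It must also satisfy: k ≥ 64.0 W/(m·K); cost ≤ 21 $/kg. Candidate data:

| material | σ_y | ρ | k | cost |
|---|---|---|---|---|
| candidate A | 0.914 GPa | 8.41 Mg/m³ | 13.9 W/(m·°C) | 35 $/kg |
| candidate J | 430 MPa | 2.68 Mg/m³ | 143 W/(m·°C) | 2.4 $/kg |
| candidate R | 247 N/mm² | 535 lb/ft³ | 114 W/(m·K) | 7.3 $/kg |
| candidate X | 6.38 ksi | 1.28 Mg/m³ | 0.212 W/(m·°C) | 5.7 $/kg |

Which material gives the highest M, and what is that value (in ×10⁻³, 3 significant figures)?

candidate J, M = 7.74×10⁻³

Screen on constraints: k ≥ 64.0 W/(m·K); cost ≤ 21 $/kg. Survivors: candidate J, candidate R.
After converting to SI:
  candidate J: σ_y = 430.0 MPa, ρ = 2680 kg/m³
  candidate R: σ_y = 247.0 MPa, ρ = 8570 kg/m³
  candidate J: M = 7.74×10⁻³
  candidate R: M = 1.83×10⁻³
Highest index: candidate J.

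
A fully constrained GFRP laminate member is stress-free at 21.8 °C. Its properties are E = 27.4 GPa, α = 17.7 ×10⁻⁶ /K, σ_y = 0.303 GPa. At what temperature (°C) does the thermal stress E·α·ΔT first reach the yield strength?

647 °C

σ_y = 0.303 GPa = 303.0 MPa.
E·α·ΔT = 303.0 MPa ⇒ ΔT = 303.0 / (27.40×10³ × 17.7×10⁻⁶) = 624.8 K.
T = 21.8 + 624.8 = 646.6 °C.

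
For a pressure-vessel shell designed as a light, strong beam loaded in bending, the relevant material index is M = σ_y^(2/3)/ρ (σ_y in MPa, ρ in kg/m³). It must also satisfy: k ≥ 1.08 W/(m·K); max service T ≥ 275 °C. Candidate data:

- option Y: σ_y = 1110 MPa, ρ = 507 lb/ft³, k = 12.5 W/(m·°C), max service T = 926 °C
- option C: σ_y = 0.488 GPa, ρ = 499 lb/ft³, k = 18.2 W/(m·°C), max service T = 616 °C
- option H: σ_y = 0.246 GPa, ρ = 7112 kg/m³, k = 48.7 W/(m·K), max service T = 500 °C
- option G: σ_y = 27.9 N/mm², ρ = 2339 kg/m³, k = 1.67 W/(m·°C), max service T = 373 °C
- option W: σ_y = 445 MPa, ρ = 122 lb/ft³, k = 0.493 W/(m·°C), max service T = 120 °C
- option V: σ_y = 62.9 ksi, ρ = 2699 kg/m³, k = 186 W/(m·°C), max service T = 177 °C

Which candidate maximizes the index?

option Y

Screen on constraints: k ≥ 1.08 W/(m·K); max service T ≥ 275 °C. Survivors: option Y, option C, option H, option G.
Normalizing units and computing the index:
  option Y: σ_y = 1110 MPa, ρ = 8121 kg/m³
  option C: σ_y = 488.0 MPa, ρ = 7993 kg/m³
  option H: σ_y = 246.0 MPa, ρ = 7112 kg/m³
  option G: σ_y = 27.90 MPa, ρ = 2339 kg/m³
  option Y: M = 13.2×10⁻³
  option C: M = 7.75×10⁻³
  option H: M = 5.52×10⁻³
  option G: M = 3.93×10⁻³
Option Y ranks first.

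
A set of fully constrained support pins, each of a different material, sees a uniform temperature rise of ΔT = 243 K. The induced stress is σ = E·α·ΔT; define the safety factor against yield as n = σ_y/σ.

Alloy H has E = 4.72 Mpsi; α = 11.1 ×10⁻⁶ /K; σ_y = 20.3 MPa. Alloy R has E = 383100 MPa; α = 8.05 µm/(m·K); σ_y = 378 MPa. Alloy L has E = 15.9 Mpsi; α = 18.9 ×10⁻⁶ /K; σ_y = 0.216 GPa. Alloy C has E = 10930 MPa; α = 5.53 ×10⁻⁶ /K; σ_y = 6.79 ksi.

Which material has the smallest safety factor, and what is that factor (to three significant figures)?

alloy H, n = 0.231

With everything in SI (GPa, ×10⁻⁶/K, MPa):
  alloy H: E = 32.54, α = 11.1, σ_y = 20.30 → σ = 87.8 MPa, n = 0.231
  alloy R: E = 383.1, α = 8.05, σ_y = 378.0 → σ = 749 MPa, n = 0.504
  alloy L: E = 109.6, α = 18.9, σ_y = 216.0 → σ = 503 MPa, n = 0.429
  alloy C: E = 10.93, α = 5.53, σ_y = 46.82 → σ = 14.7 MPa, n = 3.19
Alloy H has the lowest safety factor, n = 0.231.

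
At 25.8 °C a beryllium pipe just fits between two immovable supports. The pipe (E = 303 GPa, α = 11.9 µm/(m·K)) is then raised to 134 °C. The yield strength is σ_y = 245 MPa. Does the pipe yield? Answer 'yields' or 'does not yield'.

ΔT = 108.2 K. Constrained thermal stress σ = E·α·ΔT = 303.0×10³ MPa × 11.9×10⁻⁶ × 108.2 = 390 MPa (compressive).
Compare to σ_y = 245 MPa: σ ≥ σ_y, so it yields.

yields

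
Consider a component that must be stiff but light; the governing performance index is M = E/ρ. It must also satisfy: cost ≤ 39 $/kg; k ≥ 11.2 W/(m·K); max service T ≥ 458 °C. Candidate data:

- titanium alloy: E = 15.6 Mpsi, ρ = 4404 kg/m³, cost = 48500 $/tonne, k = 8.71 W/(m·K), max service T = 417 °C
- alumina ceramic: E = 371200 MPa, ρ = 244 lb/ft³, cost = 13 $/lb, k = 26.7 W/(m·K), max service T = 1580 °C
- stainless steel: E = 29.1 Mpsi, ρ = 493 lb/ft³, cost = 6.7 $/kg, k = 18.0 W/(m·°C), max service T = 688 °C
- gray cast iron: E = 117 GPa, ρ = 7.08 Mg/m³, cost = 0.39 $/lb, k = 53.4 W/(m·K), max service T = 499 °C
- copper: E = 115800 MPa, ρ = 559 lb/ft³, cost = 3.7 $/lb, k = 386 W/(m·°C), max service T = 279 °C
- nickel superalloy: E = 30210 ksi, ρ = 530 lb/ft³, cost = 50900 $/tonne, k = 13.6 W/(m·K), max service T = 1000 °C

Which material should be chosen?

alumina ceramic

Screen on constraints: cost ≤ 39 $/kg; k ≥ 11.2 W/(m·K); max service T ≥ 458 °C. Survivors: alumina ceramic, stainless steel, gray cast iron.
In SI units:
  alumina ceramic: E = 371.2 GPa, ρ = 3909 kg/m³
  stainless steel: E = 200.6 GPa, ρ = 7897 kg/m³
  gray cast iron: E = 117.0 GPa, ρ = 7080 kg/m³
  alumina ceramic: M = 95.0 MN·m/kg
  stainless steel: M = 25.4 MN·m/kg
  gray cast iron: M = 16.5 MN·m/kg
Alumina ceramic has the largest M.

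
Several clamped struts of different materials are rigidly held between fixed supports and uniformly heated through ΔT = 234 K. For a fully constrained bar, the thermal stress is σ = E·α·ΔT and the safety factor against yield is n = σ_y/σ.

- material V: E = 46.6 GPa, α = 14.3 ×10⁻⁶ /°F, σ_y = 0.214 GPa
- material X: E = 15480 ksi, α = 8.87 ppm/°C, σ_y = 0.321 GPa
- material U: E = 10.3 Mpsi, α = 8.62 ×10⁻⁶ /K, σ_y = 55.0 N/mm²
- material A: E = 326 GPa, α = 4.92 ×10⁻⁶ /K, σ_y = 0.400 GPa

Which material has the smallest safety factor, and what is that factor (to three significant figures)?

In consistent units (E in GPa, α in ×10⁻⁶/K, σ_y in MPa):
  material V: E = 46.60, α = 25.7, σ_y = 214.0 → σ = 281 MPa, n = 0.762
  material X: E = 106.7, α = 8.87, σ_y = 321.0 → σ = 222 MPa, n = 1.45
  material U: E = 71.02, α = 8.62, σ_y = 55.00 → σ = 143 MPa, n = 0.384
  material A: E = 326.0, α = 4.92, σ_y = 400.0 → σ = 375 MPa, n = 1.07
Material U has the lowest safety factor, n = 0.384.

material U, n = 0.384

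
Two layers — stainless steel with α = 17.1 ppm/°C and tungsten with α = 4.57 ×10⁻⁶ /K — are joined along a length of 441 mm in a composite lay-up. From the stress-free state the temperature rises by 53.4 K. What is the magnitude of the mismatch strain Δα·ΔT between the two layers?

6.69×10⁻⁴

Δα = |17.1 − 4.57|×10⁻⁶/K = 12.5×10⁻⁶/K.
Mismatch strain = Δα·ΔT = 12.5×10⁻⁶ × 53.4 = 6.69×10⁻⁴.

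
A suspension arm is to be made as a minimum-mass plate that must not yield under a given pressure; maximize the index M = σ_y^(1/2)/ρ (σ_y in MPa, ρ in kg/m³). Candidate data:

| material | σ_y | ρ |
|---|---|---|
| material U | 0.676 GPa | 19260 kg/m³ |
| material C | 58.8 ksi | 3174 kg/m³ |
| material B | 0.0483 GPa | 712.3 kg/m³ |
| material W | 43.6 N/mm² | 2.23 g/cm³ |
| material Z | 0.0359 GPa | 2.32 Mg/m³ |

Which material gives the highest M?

Convert each candidate to consistent units, then evaluate M:
  material U: σ_y = 676.0 MPa, ρ = 19260 kg/m³
  material C: σ_y = 405.4 MPa, ρ = 3174 kg/m³
  material B: σ_y = 48.30 MPa, ρ = 712.3 kg/m³
  material W: σ_y = 43.60 MPa, ρ = 2230 kg/m³
  material Z: σ_y = 35.90 MPa, ρ = 2320 kg/m³
  material B: M = 9.76×10⁻³
  material C: M = 6.34×10⁻³
  material W: M = 2.96×10⁻³
  material Z: M = 2.58×10⁻³
  material U: M = 1.35×10⁻³
Material B ranks first.

material B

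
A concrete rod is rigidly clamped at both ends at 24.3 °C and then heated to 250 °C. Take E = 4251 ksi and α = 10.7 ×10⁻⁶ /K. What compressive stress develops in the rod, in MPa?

70.8 MPa

E = 4251 ksi = 29.31 GPa.
ΔT = 225.7 K. Constrained thermal stress σ = E·α·ΔT = 29.31×10³ MPa × 10.7×10⁻⁶ × 225.7 = 70.8 MPa (compressive).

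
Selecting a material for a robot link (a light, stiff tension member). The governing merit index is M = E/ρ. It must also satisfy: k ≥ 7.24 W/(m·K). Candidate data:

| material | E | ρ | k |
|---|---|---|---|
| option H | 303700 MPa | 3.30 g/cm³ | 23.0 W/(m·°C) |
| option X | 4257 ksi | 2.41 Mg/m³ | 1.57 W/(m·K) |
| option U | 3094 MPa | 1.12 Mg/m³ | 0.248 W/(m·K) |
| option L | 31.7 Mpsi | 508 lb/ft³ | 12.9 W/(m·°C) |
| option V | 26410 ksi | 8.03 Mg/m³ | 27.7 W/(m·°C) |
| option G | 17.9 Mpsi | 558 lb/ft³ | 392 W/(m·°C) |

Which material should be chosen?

option H

Screen on constraints: k ≥ 7.24 W/(m·K). Survivors: option H, option L, option V, option G.
Convert each candidate to consistent units, then evaluate M:
  option H: E = 303.7 GPa, ρ = 3300 kg/m³
  option L: E = 218.6 GPa, ρ = 8137 kg/m³
  option V: E = 182.1 GPa, ρ = 8030 kg/m³
  option G: E = 123.4 GPa, ρ = 8938 kg/m³
  option H: M = 92.0 MN·m/kg
  option L: M = 26.9 MN·m/kg
  option V: M = 22.7 MN·m/kg
  option G: M = 13.8 MN·m/kg
Highest index: option H.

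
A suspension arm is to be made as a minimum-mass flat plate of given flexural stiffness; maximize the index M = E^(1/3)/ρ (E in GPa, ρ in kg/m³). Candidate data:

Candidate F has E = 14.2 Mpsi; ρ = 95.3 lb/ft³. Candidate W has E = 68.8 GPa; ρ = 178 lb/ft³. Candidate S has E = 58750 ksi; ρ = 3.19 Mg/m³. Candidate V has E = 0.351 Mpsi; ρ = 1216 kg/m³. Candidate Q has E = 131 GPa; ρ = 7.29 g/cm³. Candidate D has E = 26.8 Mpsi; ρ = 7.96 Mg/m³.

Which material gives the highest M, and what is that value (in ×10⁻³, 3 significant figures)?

candidate F, M = 3.02×10⁻³

After converting to SI:
  candidate F: E = 97.91 GPa, ρ = 1527 kg/m³
  candidate W: E = 68.80 GPa, ρ = 2851 kg/m³
  candidate S: E = 405.1 GPa, ρ = 3190 kg/m³
  candidate V: E = 2.420 GPa, ρ = 1216 kg/m³
  candidate Q: E = 131.0 GPa, ρ = 7290 kg/m³
  candidate D: E = 184.8 GPa, ρ = 7960 kg/m³
  candidate F: M = 3.02×10⁻³
  candidate S: M = 2.32×10⁻³
  candidate W: M = 1.44×10⁻³
  candidate V: M = 1.10×10⁻³
  candidate D: M = 0.716×10⁻³
  candidate Q: M = 0.697×10⁻³
Candidate F has the largest M.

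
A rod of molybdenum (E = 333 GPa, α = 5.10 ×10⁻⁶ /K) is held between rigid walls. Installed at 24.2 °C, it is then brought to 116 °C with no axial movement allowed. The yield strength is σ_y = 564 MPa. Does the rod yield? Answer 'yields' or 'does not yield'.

ΔT = 91.80 K. Constrained thermal stress σ = E·α·ΔT = 333.0×10³ MPa × 5.10×10⁻⁶ × 91.80 = 156 MPa (compressive).
Compare to σ_y = 564 MPa: σ < σ_y, so it does not yield.

does not yield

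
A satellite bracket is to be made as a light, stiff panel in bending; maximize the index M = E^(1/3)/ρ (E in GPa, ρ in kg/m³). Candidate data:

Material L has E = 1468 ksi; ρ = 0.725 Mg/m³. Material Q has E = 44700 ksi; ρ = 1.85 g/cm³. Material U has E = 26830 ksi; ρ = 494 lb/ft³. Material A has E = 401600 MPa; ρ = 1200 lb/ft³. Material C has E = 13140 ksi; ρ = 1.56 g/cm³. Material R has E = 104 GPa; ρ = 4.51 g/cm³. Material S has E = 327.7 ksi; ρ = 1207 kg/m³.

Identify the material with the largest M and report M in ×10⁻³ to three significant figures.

In SI units:
  material L: E = 10.12 GPa, ρ = 725.0 kg/m³
  material Q: E = 308.2 GPa, ρ = 1850 kg/m³
  material U: E = 185.0 GPa, ρ = 7913 kg/m³
  material A: E = 401.6 GPa, ρ = 19220 kg/m³
  material C: E = 90.60 GPa, ρ = 1560 kg/m³
  material R: E = 104.0 GPa, ρ = 4510 kg/m³
  material S: E = 2.259 GPa, ρ = 1207 kg/m³
  material Q: M = 3.65×10⁻³
  material L: M = 2.98×10⁻³
  material C: M = 2.88×10⁻³
  material S: M = 1.09×10⁻³
  material R: M = 1.04×10⁻³
  material U: M = 0.720×10⁻³
  material A: M = 0.384×10⁻³
The maximum is for material Q.

material Q, M = 3.65×10⁻³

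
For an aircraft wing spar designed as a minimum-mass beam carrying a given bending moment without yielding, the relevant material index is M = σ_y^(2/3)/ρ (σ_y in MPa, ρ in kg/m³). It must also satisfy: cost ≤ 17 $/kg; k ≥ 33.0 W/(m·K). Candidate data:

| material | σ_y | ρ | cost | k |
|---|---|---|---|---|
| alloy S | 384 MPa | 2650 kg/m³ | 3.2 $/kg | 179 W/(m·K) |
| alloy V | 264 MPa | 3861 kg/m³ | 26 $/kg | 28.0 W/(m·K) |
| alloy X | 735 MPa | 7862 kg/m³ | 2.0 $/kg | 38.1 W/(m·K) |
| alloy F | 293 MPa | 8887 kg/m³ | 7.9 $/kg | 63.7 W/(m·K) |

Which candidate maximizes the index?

alloy S

Screen on constraints: cost ≤ 17 $/kg; k ≥ 33.0 W/(m·K). Survivors: alloy S, alloy X, alloy F.
Computing M directly (units already consistent):
  alloy S: M = 19.9×10⁻³
  alloy X: M = 10.4×10⁻³
  alloy F: M = 4.96×10⁻³
Alloy S has the largest M.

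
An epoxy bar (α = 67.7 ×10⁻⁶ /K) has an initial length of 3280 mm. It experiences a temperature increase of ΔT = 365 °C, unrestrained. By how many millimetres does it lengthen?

81.1 mm

ΔL = α·L₀·ΔT = 67.7×10⁻⁶ × 3280 mm × 365.0 K = 81.1 mm.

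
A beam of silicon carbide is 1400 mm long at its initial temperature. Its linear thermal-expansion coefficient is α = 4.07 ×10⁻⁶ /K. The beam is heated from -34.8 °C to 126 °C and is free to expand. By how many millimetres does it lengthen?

ΔT = 126 − (-34.8) = 160.8 K.
ΔL = α·L₀·ΔT = 4.07×10⁻⁶ × 1400 mm × 160.8 K = 0.916 mm.

0.916 mm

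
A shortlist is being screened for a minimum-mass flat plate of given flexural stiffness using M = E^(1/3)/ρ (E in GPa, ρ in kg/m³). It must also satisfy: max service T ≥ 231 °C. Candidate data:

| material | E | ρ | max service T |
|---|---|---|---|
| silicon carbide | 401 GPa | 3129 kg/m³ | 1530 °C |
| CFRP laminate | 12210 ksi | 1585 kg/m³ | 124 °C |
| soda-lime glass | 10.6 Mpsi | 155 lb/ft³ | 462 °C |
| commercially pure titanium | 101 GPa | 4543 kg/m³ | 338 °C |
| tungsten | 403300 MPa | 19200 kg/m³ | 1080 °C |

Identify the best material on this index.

silicon carbide

Screen on constraints: max service T ≥ 231 °C. Survivors: silicon carbide, soda-lime glass, commercially pure titanium, tungsten.
Convert each candidate to consistent units, then evaluate M:
  silicon carbide: E = 401.0 GPa, ρ = 3129 kg/m³
  soda-lime glass: E = 73.08 GPa, ρ = 2483 kg/m³
  commercially pure titanium: E = 101.0 GPa, ρ = 4543 kg/m³
  tungsten: E = 403.3 GPa, ρ = 19200 kg/m³
  silicon carbide: M = 2.36×10⁻³
  soda-lime glass: M = 1.68×10⁻³
  commercially pure titanium: M = 1.03×10⁻³
  tungsten: M = 0.385×10⁻³
Highest index: silicon carbide.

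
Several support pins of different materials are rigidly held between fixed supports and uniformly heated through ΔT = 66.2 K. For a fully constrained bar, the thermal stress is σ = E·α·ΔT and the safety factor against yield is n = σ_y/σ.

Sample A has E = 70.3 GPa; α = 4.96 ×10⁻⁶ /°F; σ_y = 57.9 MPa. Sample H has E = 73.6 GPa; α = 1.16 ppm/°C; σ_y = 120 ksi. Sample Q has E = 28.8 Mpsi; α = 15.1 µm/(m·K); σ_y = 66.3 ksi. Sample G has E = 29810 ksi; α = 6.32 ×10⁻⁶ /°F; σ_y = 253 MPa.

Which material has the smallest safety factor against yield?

In consistent units (E in GPa, α in ×10⁻⁶/K, σ_y in MPa):
  sample A: E = 70.30, α = 8.93, σ_y = 57.90 → σ = 41.5 MPa, n = 1.39
  sample H: E = 73.60, α = 1.16, σ_y = 827.4 → σ = 5.65 MPa, n = 146
  sample Q: E = 198.6, α = 15.1, σ_y = 457.1 → σ = 198 MPa, n = 2.30
  sample G: E = 205.5, α = 11.4, σ_y = 253.0 → σ = 155 MPa, n = 1.63
Smallest n: sample A with n = 1.39.

sample A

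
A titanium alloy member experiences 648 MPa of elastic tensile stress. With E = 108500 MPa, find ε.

5.97×10⁻³

E = 108500 MPa = 108.5 GPa = 108500 MPa.
ε = σ/E = 648 / 108500 = 5.97×10⁻³.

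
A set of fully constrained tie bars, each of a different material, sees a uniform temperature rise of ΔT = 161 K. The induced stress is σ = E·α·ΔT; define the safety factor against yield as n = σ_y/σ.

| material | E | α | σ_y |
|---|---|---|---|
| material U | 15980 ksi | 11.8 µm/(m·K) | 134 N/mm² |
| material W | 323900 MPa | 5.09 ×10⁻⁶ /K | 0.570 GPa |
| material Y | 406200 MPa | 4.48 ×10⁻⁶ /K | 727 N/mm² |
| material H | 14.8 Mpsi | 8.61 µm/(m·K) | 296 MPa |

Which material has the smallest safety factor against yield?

With everything in SI (GPa, ×10⁻⁶/K, MPa):
  material U: E = 110.2, α = 11.8, σ_y = 134.0 → σ = 209 MPa, n = 0.640
  material W: E = 323.9, α = 5.09, σ_y = 570.0 → σ = 265 MPa, n = 2.15
  material Y: E = 406.2, α = 4.48, σ_y = 727.0 → σ = 293 MPa, n = 2.48
  material H: E = 102.0, α = 8.61, σ_y = 296.0 → σ = 141 MPa, n = 2.09
The minimum is material U at n = 0.640.

material U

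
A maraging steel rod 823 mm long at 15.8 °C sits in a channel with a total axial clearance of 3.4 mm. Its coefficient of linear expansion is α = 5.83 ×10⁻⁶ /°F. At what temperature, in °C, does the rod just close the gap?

α = 5.83×10⁻⁶/°F × 9/5 = 10.5×10⁻⁶/K.
α·L₀·ΔT = 3.4 mm ⇒ ΔT = 3.4 / (10.5×10⁻⁶ × 823.0) = 393.7 K.
T = 15.8 + 393.7 = 409.5 °C.

409 °C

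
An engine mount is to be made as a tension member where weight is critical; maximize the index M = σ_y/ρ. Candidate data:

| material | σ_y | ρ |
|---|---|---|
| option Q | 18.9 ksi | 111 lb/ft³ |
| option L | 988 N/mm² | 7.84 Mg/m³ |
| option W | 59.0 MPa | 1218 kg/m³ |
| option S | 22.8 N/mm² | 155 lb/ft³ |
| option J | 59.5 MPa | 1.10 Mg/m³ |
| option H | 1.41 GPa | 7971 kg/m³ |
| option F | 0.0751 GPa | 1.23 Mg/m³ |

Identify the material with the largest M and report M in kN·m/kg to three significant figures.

option H, M = 177 kN·m/kg

Convert each candidate to consistent units, then evaluate M:
  option Q: σ_y = 130.3 MPa, ρ = 1778 kg/m³
  option L: σ_y = 988.0 MPa, ρ = 7840 kg/m³
  option W: σ_y = 59.00 MPa, ρ = 1218 kg/m³
  option S: σ_y = 22.80 MPa, ρ = 2483 kg/m³
  option J: σ_y = 59.50 MPa, ρ = 1100 kg/m³
  option H: σ_y = 1410 MPa, ρ = 7971 kg/m³
  option F: σ_y = 75.10 MPa, ρ = 1230 kg/m³
  option H: M = 177 kN·m/kg
  option L: M = 126 kN·m/kg
  option Q: M = 73.3 kN·m/kg
  option F: M = 61.1 kN·m/kg
  option J: M = 54.1 kN·m/kg
  option W: M = 48.4 kN·m/kg
  option S: M = 9.18 kN·m/kg
Highest index: option H.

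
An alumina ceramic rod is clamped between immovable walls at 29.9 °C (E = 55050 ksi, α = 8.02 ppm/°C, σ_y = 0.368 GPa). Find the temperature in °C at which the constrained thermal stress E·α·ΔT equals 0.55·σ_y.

96.4 °C

E = 55050 ksi = 379.6 GPa.
σ_y = 0.368 GPa = 368.0 MPa.
E·α·ΔT = 202.4 MPa ⇒ ΔT = 202.4 / (379.6×10³ × 8.02×10⁻⁶) = 66.49 K.
T = 29.9 + 66.49 = 96.39 °C.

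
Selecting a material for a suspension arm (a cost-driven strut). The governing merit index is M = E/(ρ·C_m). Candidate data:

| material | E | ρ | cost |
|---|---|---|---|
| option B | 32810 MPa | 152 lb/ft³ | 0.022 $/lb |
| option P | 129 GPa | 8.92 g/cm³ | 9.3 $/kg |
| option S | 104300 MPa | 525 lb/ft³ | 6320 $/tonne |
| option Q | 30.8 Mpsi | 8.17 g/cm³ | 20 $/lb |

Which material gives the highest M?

After converting to SI:
  option B: E = 32.81 GPa, ρ = 2435 kg/m³, cost = 0.04850 $/kg
  option P: E = 129.0 GPa, ρ = 8920 kg/m³, cost = 9.300 $/kg
  option S: E = 104.3 GPa, ρ = 8410 kg/m³, cost = 6.320 $/kg
  option Q: E = 212.4 GPa, ρ = 8170 kg/m³, cost = 44.09 $/kg
  option B: M = 278 MN·m per $
  option S: M = 1.96 MN·m per $
  option P: M = 1.56 MN·m per $
  option Q: M = 0.590 MN·m per $
The maximum is for option B.

option B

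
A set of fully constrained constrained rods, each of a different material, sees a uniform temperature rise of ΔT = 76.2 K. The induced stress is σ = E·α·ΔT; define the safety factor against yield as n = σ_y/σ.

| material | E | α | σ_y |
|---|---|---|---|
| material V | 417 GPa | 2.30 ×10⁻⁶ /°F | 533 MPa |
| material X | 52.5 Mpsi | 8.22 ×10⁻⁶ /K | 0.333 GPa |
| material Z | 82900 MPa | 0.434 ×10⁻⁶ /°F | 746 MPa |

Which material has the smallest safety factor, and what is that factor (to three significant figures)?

Converting E to GPa, α to ×10⁻⁶/K, σ_y to MPa, then σ and n for each:
  material V: E = 417.0, α = 4.14, σ_y = 533.0 → σ = 132 MPa, n = 4.05
  material X: E = 362.0, α = 8.22, σ_y = 333.0 → σ = 227 MPa, n = 1.47
  material Z: E = 82.90, α = 0.781, σ_y = 746.0 → σ = 4.93 MPa, n = 151
The minimum is material X at n = 1.47.

material X, n = 1.47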